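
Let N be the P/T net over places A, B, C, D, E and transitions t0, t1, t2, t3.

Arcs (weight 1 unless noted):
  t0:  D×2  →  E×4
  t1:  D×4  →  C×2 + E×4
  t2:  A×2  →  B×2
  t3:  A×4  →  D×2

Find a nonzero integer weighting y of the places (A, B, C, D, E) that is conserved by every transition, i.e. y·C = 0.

y = (A:1, B:1, C:2, D:2, E:1)

Incidence matrix C (rows=places, cols=transitions):
       t0   t1   t2   t3
    A   0    0   -2   -4
    B   0    0    2    0
    C   0    2    0    0
    D  -2   -4    0    2
    E   4    4    0    0

Candidate y = [1, 1, 2, 2, 1]; check y·C column-wise:
  col t0: 1·0 + 1·0 + 2·0 + 2·-2 + 1·4 = 0
  col t1: 1·0 + 1·0 + 2·2 + 2·-4 + 1·4 = 0
  col t2: 1·-2 + 1·2 + 2·0 + 2·0 + 1·0 = 0
  col t3: 1·-4 + 1·0 + 2·0 + 2·2 + 1·0 = 0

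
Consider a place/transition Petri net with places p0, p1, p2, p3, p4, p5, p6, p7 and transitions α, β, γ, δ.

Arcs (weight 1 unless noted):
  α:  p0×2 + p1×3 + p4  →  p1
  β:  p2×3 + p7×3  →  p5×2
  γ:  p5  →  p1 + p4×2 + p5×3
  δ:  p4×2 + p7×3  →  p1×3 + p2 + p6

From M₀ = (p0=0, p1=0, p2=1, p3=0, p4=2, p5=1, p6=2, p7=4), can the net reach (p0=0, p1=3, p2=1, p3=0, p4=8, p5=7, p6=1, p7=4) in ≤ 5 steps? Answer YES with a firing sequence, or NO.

depth 0: 1 marking
depth 1: 3 markings reached so far
depth 2: 5 markings reached so far
depth 3: 7 markings reached so far
depth 4: 9 markings reached so far
depth 5: 11 markings reached so far
target is not among the 11 markings reachable within 5 steps

NO — not reachable within 5 firings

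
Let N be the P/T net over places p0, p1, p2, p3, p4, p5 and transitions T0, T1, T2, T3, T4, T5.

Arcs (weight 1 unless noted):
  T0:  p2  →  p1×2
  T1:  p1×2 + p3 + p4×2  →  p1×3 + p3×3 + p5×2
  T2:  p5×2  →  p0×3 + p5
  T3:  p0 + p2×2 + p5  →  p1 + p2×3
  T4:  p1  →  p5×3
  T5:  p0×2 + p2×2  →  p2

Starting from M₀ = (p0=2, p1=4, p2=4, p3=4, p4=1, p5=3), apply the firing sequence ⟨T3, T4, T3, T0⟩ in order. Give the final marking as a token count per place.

(p0=0, p1=7, p2=5, p3=4, p4=1, p5=4)

step 1: fire T3:  (p0=2, p1=4, p2=4, p3=4, p4=1, p5=3) → (p0=1, p1=5, p2=5, p3=4, p4=1, p5=2)
step 2: fire T4:  (p0=1, p1=5, p2=5, p3=4, p4=1, p5=2) → (p0=1, p1=4, p2=5, p3=4, p4=1, p5=5)
step 3: fire T3:  (p0=1, p1=4, p2=5, p3=4, p4=1, p5=5) → (p0=0, p1=5, p2=6, p3=4, p4=1, p5=4)
step 4: fire T0:  (p0=0, p1=5, p2=6, p3=4, p4=1, p5=4) → (p0=0, p1=7, p2=5, p3=4, p4=1, p5=4)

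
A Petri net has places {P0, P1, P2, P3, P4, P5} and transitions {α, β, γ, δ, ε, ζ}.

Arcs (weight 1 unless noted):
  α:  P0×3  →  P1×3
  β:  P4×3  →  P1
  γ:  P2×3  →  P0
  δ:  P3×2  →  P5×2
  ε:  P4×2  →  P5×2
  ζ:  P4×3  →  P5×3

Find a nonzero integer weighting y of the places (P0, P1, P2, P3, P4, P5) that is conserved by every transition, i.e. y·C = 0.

Incidence matrix C (rows=places, cols=transitions):
        α    β    γ    δ    ε    ζ
   P0  -3    0    1    0    0    0
   P1   3    1    0    0    0    0
   P2   0    0   -3    0    0    0
   P3   0    0    0   -2    0    0
   P4   0   -3    0    0   -2   -3
   P5   0    0    0    2    2    3

Candidate y = [3, 3, 1, 1, 1, 1]; check y·C column-wise:
  col α: 3·-3 + 3·3 + 1·0 + 1·0 + 1·0 + 1·0 = 0
  col β: 3·0 + 3·1 + 1·0 + 1·0 + 1·-3 + 1·0 = 0
  col γ: 3·1 + 3·0 + 1·-3 + 1·0 + 1·0 + 1·0 = 0
  col δ: 3·0 + 3·0 + 1·0 + 1·-2 + 1·0 + 1·2 = 0
  col ε: 3·0 + 3·0 + 1·0 + 1·0 + 1·-2 + 1·2 = 0
  col ζ: 3·0 + 3·0 + 1·0 + 1·0 + 1·-3 + 1·3 = 0

y = (P0:3, P1:3, P2:1, P3:1, P4:1, P5:1)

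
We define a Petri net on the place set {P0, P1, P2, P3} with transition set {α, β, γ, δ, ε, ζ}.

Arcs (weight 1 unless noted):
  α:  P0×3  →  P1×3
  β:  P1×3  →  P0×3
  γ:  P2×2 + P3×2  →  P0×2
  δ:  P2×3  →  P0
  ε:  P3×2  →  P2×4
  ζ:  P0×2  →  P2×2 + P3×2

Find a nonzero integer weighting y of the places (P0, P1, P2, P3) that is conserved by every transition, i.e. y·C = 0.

Incidence matrix C (rows=places, cols=transitions):
        α    β    γ    δ    ε    ζ
   P0  -3    3    2    1    0   -2
   P1   3   -3    0    0    0    0
   P2   0    0   -2   -3    4    2
   P3   0    0   -2    0   -2    2

Candidate y = [3, 3, 1, 2]; check y·C column-wise:
  col α: 3·-3 + 3·3 + 1·0 + 2·0 = 0
  col β: 3·3 + 3·-3 + 1·0 + 2·0 = 0
  col γ: 3·2 + 3·0 + 1·-2 + 2·-2 = 0
  col δ: 3·1 + 3·0 + 1·-3 + 2·0 = 0
  col ε: 3·0 + 3·0 + 1·4 + 2·-2 = 0
  col ζ: 3·-2 + 3·0 + 1·2 + 2·2 = 0

y = (P0:3, P1:3, P2:1, P3:2)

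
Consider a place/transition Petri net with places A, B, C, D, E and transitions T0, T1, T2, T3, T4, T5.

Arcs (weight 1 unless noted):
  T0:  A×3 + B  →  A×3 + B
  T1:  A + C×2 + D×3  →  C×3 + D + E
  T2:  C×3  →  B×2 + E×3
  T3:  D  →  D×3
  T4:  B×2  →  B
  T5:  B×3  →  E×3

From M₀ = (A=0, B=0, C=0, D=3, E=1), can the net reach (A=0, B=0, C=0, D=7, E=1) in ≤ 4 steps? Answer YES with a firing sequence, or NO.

step 1: fire T3:  (A=0, B=0, C=0, D=3, E=1) → (A=0, B=0, C=0, D=5, E=1)
step 2: fire T3:  (A=0, B=0, C=0, D=5, E=1) → (A=0, B=0, C=0, D=7, E=1)

YES — reachable via ⟨T3, T3⟩ (2 firings)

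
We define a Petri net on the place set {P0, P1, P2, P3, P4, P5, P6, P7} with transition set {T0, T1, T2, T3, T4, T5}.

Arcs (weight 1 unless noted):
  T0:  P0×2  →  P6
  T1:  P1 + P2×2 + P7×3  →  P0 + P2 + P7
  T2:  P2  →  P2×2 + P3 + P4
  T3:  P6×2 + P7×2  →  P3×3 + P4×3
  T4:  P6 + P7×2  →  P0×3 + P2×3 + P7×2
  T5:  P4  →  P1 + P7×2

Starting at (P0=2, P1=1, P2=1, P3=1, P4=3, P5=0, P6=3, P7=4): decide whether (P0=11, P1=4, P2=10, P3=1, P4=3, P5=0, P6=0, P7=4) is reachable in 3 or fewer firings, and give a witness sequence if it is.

depth 0: 1 marking
depth 1: 6 markings reached so far
depth 2: 21 markings reached so far
depth 3: 56 markings reached so far
target is not among the 56 markings reachable within 3 steps

NO — not reachable within 3 firings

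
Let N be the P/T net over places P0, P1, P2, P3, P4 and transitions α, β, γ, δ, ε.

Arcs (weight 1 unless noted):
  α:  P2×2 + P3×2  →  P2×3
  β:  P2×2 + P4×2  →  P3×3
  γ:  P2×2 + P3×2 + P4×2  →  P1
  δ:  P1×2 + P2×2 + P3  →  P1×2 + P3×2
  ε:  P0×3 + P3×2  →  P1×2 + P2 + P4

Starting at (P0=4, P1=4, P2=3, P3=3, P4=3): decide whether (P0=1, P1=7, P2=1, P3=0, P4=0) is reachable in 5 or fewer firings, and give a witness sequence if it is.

step 1: fire α:  (P0=4, P1=4, P2=3, P3=3, P4=3) → (P0=4, P1=4, P2=4, P3=1, P4=3)
step 2: fire β:  (P0=4, P1=4, P2=4, P3=1, P4=3) → (P0=4, P1=4, P2=2, P3=4, P4=1)
step 3: fire ε:  (P0=4, P1=4, P2=2, P3=4, P4=1) → (P0=1, P1=6, P2=3, P3=2, P4=2)
step 4: fire γ:  (P0=1, P1=6, P2=3, P3=2, P4=2) → (P0=1, P1=7, P2=1, P3=0, P4=0)

YES — reachable via ⟨α, β, ε, γ⟩ (4 firings)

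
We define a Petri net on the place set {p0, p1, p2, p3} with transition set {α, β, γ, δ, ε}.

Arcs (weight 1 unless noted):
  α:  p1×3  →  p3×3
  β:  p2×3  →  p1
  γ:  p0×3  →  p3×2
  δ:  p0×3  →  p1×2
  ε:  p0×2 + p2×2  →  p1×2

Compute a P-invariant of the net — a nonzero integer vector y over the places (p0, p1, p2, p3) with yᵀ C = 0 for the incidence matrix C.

y = (p0:2, p1:3, p2:1, p3:3)

Incidence matrix C (rows=places, cols=transitions):
        α    β    γ    δ    ε
   p0   0    0   -3   -3   -2
   p1  -3    1    0    2    2
   p2   0   -3    0    0   -2
   p3   3    0    2    0    0

Candidate y = [2, 3, 1, 3]; check y·C column-wise:
  col α: 2·0 + 3·-3 + 1·0 + 3·3 = 0
  col β: 2·0 + 3·1 + 1·-3 + 3·0 = 0
  col γ: 2·-3 + 3·0 + 1·0 + 3·2 = 0
  col δ: 2·-3 + 3·2 + 1·0 + 3·0 = 0
  col ε: 2·-2 + 3·2 + 1·-2 + 3·0 = 0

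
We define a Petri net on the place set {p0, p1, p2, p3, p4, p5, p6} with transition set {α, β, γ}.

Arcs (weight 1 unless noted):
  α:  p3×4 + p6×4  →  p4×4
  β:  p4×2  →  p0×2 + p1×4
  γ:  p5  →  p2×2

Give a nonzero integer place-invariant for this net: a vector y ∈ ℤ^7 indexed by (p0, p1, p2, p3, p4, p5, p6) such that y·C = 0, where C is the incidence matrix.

Incidence matrix C (rows=places, cols=transitions):
        α    β    γ
   p0   0    2    0
   p1   0    4    0
   p2   0    0    2
   p3  -4    0    0
   p4   4   -2    0
   p5   0    0   -1
   p6  -4    0    0

Candidate y = [2, -1, 0, 0, 0, 0, 0]; check y·C column-wise:
  col α: 2·0 + -1·0 + 0·-4 + 0·4 + 0·-4 = 0
  col β: 2·2 + -1·4 + 0·-2 = 0
  col γ: 2·0 + -1·0 + 0·2 + 0·-1 = 0

y = (p0:2, p1:-1, p2:0, p3:0, p4:0, p5:0, p6:0)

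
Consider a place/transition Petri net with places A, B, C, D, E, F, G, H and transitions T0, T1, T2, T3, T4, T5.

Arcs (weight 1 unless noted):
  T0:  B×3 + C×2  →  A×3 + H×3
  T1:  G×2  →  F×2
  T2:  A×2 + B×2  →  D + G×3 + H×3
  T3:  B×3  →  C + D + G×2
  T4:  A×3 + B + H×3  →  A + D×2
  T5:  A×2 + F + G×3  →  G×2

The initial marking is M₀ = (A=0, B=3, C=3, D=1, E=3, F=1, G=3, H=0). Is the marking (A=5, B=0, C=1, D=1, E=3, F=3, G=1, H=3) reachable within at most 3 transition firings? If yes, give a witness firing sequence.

NO — not reachable within 3 firings

depth 0: 1 marking
depth 1: 4 markings reached so far
depth 2: 7 markings reached so far
depth 3: 9 markings reached so far
target is not among the 9 markings reachable within 3 steps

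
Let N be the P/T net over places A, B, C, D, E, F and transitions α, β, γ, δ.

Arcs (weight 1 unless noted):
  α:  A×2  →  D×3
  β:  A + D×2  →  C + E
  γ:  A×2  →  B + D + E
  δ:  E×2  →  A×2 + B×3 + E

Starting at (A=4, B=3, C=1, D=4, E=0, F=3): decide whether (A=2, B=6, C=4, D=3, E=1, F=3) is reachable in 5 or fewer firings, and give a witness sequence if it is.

depth 0: 1 marking
depth 1: 4 markings reached so far
depth 2: 10 markings reached so far
depth 3: 15 markings reached so far
depth 4: 21 markings reached so far
depth 5: 28 markings reached so far
target is not among the 28 markings reachable within 5 steps

NO — not reachable within 5 firings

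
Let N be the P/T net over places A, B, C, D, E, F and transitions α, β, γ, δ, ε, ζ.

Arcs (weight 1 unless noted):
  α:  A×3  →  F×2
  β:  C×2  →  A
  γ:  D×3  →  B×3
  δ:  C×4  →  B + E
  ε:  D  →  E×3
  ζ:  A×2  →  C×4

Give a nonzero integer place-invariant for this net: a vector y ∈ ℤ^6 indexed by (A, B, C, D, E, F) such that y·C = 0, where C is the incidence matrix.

Incidence matrix C (rows=places, cols=transitions):
        α    β    γ    δ    ε    ζ
    A  -3    1    0    0    0   -2
    B   0    0    3    1    0    0
    C   0   -2    0   -4    0    4
    D   0    0   -3    0   -1    0
    E   0    0    0    1    3    0
    F   2    0    0    0    0    0

Candidate y = [2, 3, 1, 3, 1, 3]; check y·C column-wise:
  col α: 2·-3 + 3·0 + 1·0 + 3·0 + 1·0 + 3·2 = 0
  col β: 2·1 + 3·0 + 1·-2 + 3·0 + 1·0 + 3·0 = 0
  col γ: 2·0 + 3·3 + 1·0 + 3·-3 + 1·0 + 3·0 = 0
  col δ: 2·0 + 3·1 + 1·-4 + 3·0 + 1·1 + 3·0 = 0
  col ε: 2·0 + 3·0 + 1·0 + 3·-1 + 1·3 + 3·0 = 0
  col ζ: 2·-2 + 3·0 + 1·4 + 3·0 + 1·0 + 3·0 = 0

y = (A:2, B:3, C:1, D:3, E:1, F:3)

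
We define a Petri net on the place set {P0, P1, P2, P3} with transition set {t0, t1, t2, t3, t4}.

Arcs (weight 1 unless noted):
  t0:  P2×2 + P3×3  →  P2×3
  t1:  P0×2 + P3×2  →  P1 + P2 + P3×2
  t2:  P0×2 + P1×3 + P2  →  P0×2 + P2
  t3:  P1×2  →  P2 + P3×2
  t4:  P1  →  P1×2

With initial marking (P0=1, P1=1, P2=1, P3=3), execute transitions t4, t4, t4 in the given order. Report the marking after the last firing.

(P0=1, P1=4, P2=1, P3=3)

step 1: fire t4:  (P0=1, P1=1, P2=1, P3=3) → (P0=1, P1=2, P2=1, P3=3)
step 2: fire t4:  (P0=1, P1=2, P2=1, P3=3) → (P0=1, P1=3, P2=1, P3=3)
step 3: fire t4:  (P0=1, P1=3, P2=1, P3=3) → (P0=1, P1=4, P2=1, P3=3)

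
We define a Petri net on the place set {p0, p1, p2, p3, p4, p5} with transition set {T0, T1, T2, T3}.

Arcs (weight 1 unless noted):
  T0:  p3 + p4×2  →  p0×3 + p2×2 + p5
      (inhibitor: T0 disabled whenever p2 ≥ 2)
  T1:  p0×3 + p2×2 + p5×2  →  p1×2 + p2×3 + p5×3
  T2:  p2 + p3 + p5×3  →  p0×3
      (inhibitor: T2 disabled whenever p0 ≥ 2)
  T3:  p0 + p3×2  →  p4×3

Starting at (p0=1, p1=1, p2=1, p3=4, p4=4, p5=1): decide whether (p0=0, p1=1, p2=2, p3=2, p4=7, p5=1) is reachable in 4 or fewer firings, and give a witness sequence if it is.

depth 0: 1 marking
depth 1: 3 markings reached so far
depth 2: 5 markings reached so far
depth 3: 7 markings reached so far
depth 4: 8 markings reached so far
target is not among the 8 markings reachable within 4 steps

NO — not reachable within 4 firings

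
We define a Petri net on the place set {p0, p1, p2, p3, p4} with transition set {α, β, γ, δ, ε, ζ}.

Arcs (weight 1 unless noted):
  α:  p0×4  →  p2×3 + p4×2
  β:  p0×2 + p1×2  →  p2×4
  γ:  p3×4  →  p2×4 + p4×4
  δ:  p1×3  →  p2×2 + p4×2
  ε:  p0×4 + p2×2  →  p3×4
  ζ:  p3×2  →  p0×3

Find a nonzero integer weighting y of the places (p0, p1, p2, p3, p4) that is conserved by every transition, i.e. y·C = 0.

y = (p0:2, p1:2, p2:2, p3:3, p4:1)

Incidence matrix C (rows=places, cols=transitions):
        α    β    γ    δ    ε    ζ
   p0  -4   -2    0    0   -4    3
   p1   0   -2    0   -3    0    0
   p2   3    4    4    2   -2    0
   p3   0    0   -4    0    4   -2
   p4   2    0    4    2    0    0

Candidate y = [2, 2, 2, 3, 1]; check y·C column-wise:
  col α: 2·-4 + 2·0 + 2·3 + 3·0 + 1·2 = 0
  col β: 2·-2 + 2·-2 + 2·4 + 3·0 + 1·0 = 0
  col γ: 2·0 + 2·0 + 2·4 + 3·-4 + 1·4 = 0
  col δ: 2·0 + 2·-3 + 2·2 + 3·0 + 1·2 = 0
  col ε: 2·-4 + 2·0 + 2·-2 + 3·4 + 1·0 = 0
  col ζ: 2·3 + 2·0 + 2·0 + 3·-2 + 1·0 = 0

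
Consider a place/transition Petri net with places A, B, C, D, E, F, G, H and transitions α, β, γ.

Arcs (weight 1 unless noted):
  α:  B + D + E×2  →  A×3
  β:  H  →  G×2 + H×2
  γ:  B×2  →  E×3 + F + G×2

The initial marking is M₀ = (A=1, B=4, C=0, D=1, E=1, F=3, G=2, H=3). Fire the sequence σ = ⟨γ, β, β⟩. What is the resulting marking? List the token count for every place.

(A=1, B=2, C=0, D=1, E=4, F=4, G=8, H=5)

step 1: fire γ:  (A=1, B=4, C=0, D=1, E=1, F=3, G=2, H=3) → (A=1, B=2, C=0, D=1, E=4, F=4, G=4, H=3)
step 2: fire β:  (A=1, B=2, C=0, D=1, E=4, F=4, G=4, H=3) → (A=1, B=2, C=0, D=1, E=4, F=4, G=6, H=4)
step 3: fire β:  (A=1, B=2, C=0, D=1, E=4, F=4, G=6, H=4) → (A=1, B=2, C=0, D=1, E=4, F=4, G=8, H=5)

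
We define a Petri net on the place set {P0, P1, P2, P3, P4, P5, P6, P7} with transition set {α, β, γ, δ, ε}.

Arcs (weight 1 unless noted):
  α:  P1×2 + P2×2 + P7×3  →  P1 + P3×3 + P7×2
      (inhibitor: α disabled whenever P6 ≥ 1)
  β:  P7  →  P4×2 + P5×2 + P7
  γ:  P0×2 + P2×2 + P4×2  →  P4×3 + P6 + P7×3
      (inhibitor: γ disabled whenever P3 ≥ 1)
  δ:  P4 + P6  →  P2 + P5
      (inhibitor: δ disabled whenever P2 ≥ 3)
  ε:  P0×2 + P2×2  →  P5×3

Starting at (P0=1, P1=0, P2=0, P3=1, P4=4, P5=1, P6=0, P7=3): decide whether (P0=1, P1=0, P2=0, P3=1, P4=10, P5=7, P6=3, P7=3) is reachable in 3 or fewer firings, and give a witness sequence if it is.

NO — not reachable within 3 firings

depth 0: 1 marking
depth 1: 2 markings reached so far
depth 2: 3 markings reached so far
depth 3: 4 markings reached so far
target is not among the 4 markings reachable within 3 steps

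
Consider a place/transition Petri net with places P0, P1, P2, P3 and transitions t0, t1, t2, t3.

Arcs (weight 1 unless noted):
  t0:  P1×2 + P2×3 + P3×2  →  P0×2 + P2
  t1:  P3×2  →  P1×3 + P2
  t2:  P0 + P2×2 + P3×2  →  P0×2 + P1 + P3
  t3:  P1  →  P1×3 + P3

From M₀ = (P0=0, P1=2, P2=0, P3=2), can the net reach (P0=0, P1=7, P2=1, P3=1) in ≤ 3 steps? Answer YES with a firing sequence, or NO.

YES — reachable via ⟨t1, t3⟩ (2 firings)

step 1: fire t1:  (P0=0, P1=2, P2=0, P3=2) → (P0=0, P1=5, P2=1, P3=0)
step 2: fire t3:  (P0=0, P1=5, P2=1, P3=0) → (P0=0, P1=7, P2=1, P3=1)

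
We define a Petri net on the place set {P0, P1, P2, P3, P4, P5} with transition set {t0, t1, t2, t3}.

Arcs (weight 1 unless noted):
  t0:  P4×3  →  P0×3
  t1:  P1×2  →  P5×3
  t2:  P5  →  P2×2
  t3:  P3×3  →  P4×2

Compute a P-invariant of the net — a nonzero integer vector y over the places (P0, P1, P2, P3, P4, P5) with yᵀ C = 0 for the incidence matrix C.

y = (P0:3, P1:0, P2:0, P3:2, P4:3, P5:0)

Incidence matrix C (rows=places, cols=transitions):
       t0   t1   t2   t3
   P0   3    0    0    0
   P1   0   -2    0    0
   P2   0    0    2    0
   P3   0    0    0   -3
   P4  -3    0    0    2
   P5   0    3   -1    0

Candidate y = [3, 0, 0, 2, 3, 0]; check y·C column-wise:
  col t0: 3·3 + 2·0 + 3·-3 = 0
  col t1: 3·0 + 0·-2 + 2·0 + 3·0 + 0·3 = 0
  col t2: 3·0 + 0·2 + 2·0 + 3·0 + 0·-1 = 0
  col t3: 3·0 + 2·-3 + 3·2 = 0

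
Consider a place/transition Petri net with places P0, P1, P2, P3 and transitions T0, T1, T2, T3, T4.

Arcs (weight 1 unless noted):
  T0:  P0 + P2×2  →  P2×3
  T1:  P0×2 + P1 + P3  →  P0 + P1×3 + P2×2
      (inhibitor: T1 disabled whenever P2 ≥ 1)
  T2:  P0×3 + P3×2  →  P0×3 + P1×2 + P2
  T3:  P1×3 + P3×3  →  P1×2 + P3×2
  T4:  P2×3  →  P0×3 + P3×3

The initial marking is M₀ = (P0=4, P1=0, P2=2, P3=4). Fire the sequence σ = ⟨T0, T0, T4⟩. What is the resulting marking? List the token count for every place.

step 1: fire T0:  (P0=4, P1=0, P2=2, P3=4) → (P0=3, P1=0, P2=3, P3=4)
step 2: fire T0:  (P0=3, P1=0, P2=3, P3=4) → (P0=2, P1=0, P2=4, P3=4)
step 3: fire T4:  (P0=2, P1=0, P2=4, P3=4) → (P0=5, P1=0, P2=1, P3=7)

(P0=5, P1=0, P2=1, P3=7)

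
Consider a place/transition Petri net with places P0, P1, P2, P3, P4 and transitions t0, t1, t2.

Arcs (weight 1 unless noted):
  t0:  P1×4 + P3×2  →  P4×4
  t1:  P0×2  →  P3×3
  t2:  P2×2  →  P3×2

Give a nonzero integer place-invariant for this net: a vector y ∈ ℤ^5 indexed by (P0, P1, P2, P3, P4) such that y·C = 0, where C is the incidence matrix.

y = (P0:3, P1:-1, P2:2, P3:2, P4:0)

Incidence matrix C (rows=places, cols=transitions):
       t0   t1   t2
   P0   0   -2    0
   P1  -4    0    0
   P2   0    0   -2
   P3  -2    3    2
   P4   4    0    0

Candidate y = [3, -1, 2, 2, 0]; check y·C column-wise:
  col t0: 3·0 + -1·-4 + 2·0 + 2·-2 + 0·4 = 0
  col t1: 3·-2 + -1·0 + 2·0 + 2·3 = 0
  col t2: 3·0 + -1·0 + 2·-2 + 2·2 = 0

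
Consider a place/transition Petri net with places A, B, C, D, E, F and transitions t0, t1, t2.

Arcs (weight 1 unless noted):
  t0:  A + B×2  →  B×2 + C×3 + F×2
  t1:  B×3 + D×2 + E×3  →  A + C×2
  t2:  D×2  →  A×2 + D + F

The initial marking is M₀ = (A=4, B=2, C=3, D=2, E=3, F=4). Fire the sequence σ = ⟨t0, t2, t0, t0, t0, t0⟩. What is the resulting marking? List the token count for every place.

step 1: fire t0:  (A=4, B=2, C=3, D=2, E=3, F=4) → (A=3, B=2, C=6, D=2, E=3, F=6)
step 2: fire t2:  (A=3, B=2, C=6, D=2, E=3, F=6) → (A=5, B=2, C=6, D=1, E=3, F=7)
step 3: fire t0:  (A=5, B=2, C=6, D=1, E=3, F=7) → (A=4, B=2, C=9, D=1, E=3, F=9)
step 4: fire t0:  (A=4, B=2, C=9, D=1, E=3, F=9) → (A=3, B=2, C=12, D=1, E=3, F=11)
step 5: fire t0:  (A=3, B=2, C=12, D=1, E=3, F=11) → (A=2, B=2, C=15, D=1, E=3, F=13)
step 6: fire t0:  (A=2, B=2, C=15, D=1, E=3, F=13) → (A=1, B=2, C=18, D=1, E=3, F=15)

(A=1, B=2, C=18, D=1, E=3, F=15)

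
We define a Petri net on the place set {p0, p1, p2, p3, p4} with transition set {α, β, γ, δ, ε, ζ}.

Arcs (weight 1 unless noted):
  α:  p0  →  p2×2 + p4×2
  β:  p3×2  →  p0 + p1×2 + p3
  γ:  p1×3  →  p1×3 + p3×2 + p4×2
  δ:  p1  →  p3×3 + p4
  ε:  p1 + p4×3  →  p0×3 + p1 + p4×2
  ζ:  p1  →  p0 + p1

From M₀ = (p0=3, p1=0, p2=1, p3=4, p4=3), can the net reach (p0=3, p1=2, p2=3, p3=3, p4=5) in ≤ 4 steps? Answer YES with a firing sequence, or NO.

step 1: fire α:  (p0=3, p1=0, p2=1, p3=4, p4=3) → (p0=2, p1=0, p2=3, p3=4, p4=5)
step 2: fire β:  (p0=2, p1=0, p2=3, p3=4, p4=5) → (p0=3, p1=2, p2=3, p3=3, p4=5)

YES — reachable via ⟨α, β⟩ (2 firings)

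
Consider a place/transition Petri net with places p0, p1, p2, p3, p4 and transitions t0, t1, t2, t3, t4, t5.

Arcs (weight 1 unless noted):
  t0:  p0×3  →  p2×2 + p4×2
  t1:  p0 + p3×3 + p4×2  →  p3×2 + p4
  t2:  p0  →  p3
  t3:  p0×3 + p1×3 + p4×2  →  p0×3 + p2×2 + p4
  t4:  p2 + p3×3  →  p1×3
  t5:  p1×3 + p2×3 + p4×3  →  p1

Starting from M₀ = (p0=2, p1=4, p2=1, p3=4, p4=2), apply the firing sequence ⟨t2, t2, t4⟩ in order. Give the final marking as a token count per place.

step 1: fire t2:  (p0=2, p1=4, p2=1, p3=4, p4=2) → (p0=1, p1=4, p2=1, p3=5, p4=2)
step 2: fire t2:  (p0=1, p1=4, p2=1, p3=5, p4=2) → (p0=0, p1=4, p2=1, p3=6, p4=2)
step 3: fire t4:  (p0=0, p1=4, p2=1, p3=6, p4=2) → (p0=0, p1=7, p2=0, p3=3, p4=2)

(p0=0, p1=7, p2=0, p3=3, p4=2)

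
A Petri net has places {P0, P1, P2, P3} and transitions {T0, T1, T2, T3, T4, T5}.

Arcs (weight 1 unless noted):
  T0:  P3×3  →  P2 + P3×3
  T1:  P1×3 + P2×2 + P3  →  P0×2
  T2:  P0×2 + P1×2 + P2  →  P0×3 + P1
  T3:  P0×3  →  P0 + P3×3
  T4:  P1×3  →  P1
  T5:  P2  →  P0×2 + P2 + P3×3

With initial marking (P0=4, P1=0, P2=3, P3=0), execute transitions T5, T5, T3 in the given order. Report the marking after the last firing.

(P0=6, P1=0, P2=3, P3=9)

step 1: fire T5:  (P0=4, P1=0, P2=3, P3=0) → (P0=6, P1=0, P2=3, P3=3)
step 2: fire T5:  (P0=6, P1=0, P2=3, P3=3) → (P0=8, P1=0, P2=3, P3=6)
step 3: fire T3:  (P0=8, P1=0, P2=3, P3=6) → (P0=6, P1=0, P2=3, P3=9)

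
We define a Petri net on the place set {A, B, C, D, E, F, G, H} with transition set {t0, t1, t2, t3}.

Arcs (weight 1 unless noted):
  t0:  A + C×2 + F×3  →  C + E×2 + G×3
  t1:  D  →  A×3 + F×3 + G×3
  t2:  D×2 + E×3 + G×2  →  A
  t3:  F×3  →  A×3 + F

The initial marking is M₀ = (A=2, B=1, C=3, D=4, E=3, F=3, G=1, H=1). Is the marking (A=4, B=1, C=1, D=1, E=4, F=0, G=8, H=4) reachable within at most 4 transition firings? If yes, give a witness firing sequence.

depth 0: 1 marking
depth 1: 4 markings reached so far
depth 2: 9 markings reached so far
depth 3: 18 markings reached so far
depth 4: 29 markings reached so far
target is not among the 29 markings reachable within 4 steps

NO — not reachable within 4 firings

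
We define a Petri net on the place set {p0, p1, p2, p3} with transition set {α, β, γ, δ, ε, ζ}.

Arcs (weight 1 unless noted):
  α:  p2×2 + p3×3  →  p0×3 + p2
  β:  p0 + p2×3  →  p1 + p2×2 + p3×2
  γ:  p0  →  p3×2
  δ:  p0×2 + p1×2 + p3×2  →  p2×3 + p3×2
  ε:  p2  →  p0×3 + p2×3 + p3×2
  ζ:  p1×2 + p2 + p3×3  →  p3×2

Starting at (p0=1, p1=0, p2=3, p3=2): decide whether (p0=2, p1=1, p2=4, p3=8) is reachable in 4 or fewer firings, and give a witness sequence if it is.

step 1: fire β:  (p0=1, p1=0, p2=3, p3=2) → (p0=0, p1=1, p2=2, p3=4)
step 2: fire ε:  (p0=0, p1=1, p2=2, p3=4) → (p0=3, p1=1, p2=4, p3=6)
step 3: fire γ:  (p0=3, p1=1, p2=4, p3=6) → (p0=2, p1=1, p2=4, p3=8)

YES — reachable via ⟨β, ε, γ⟩ (3 firings)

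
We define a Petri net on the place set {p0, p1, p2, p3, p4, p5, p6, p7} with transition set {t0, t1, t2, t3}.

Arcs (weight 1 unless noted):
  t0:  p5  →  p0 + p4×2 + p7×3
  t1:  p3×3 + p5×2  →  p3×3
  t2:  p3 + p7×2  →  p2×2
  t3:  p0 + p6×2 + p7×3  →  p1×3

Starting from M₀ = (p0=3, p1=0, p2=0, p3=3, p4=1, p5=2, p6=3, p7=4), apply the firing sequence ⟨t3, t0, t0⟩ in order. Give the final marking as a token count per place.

step 1: fire t3:  (p0=3, p1=0, p2=0, p3=3, p4=1, p5=2, p6=3, p7=4) → (p0=2, p1=3, p2=0, p3=3, p4=1, p5=2, p6=1, p7=1)
step 2: fire t0:  (p0=2, p1=3, p2=0, p3=3, p4=1, p5=2, p6=1, p7=1) → (p0=3, p1=3, p2=0, p3=3, p4=3, p5=1, p6=1, p7=4)
step 3: fire t0:  (p0=3, p1=3, p2=0, p3=3, p4=3, p5=1, p6=1, p7=4) → (p0=4, p1=3, p2=0, p3=3, p4=5, p5=0, p6=1, p7=7)

(p0=4, p1=3, p2=0, p3=3, p4=5, p5=0, p6=1, p7=7)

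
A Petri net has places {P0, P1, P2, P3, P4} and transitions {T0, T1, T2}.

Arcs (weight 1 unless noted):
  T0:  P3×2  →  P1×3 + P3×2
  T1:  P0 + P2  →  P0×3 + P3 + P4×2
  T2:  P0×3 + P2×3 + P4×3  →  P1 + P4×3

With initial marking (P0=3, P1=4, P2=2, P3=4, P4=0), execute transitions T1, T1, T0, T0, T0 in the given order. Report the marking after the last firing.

step 1: fire T1:  (P0=3, P1=4, P2=2, P3=4, P4=0) → (P0=5, P1=4, P2=1, P3=5, P4=2)
step 2: fire T1:  (P0=5, P1=4, P2=1, P3=5, P4=2) → (P0=7, P1=4, P2=0, P3=6, P4=4)
step 3: fire T0:  (P0=7, P1=4, P2=0, P3=6, P4=4) → (P0=7, P1=7, P2=0, P3=6, P4=4)
step 4: fire T0:  (P0=7, P1=7, P2=0, P3=6, P4=4) → (P0=7, P1=10, P2=0, P3=6, P4=4)
step 5: fire T0:  (P0=7, P1=10, P2=0, P3=6, P4=4) → (P0=7, P1=13, P2=0, P3=6, P4=4)

(P0=7, P1=13, P2=0, P3=6, P4=4)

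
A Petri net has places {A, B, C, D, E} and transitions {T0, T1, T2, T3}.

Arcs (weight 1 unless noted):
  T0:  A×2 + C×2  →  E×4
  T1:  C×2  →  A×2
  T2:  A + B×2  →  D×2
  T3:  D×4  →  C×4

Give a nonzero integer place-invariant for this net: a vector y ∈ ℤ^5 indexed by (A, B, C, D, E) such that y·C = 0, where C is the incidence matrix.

y = (A:2, B:1, C:2, D:2, E:2)

Incidence matrix C (rows=places, cols=transitions):
       T0   T1   T2   T3
    A  -2    2   -1    0
    B   0    0   -2    0
    C  -2   -2    0    4
    D   0    0    2   -4
    E   4    0    0    0

Candidate y = [2, 1, 2, 2, 2]; check y·C column-wise:
  col T0: 2·-2 + 1·0 + 2·-2 + 2·0 + 2·4 = 0
  col T1: 2·2 + 1·0 + 2·-2 + 2·0 + 2·0 = 0
  col T2: 2·-1 + 1·-2 + 2·0 + 2·2 + 2·0 = 0
  col T3: 2·0 + 1·0 + 2·4 + 2·-4 + 2·0 = 0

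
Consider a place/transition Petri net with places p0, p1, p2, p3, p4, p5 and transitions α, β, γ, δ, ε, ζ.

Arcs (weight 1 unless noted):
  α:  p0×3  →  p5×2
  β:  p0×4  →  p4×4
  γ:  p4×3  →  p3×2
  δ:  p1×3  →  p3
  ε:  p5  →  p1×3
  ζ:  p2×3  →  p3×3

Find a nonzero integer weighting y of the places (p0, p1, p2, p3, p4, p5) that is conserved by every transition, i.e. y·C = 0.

y = (p0:2, p1:1, p2:3, p3:3, p4:2, p5:3)

Incidence matrix C (rows=places, cols=transitions):
        α    β    γ    δ    ε    ζ
   p0  -3   -4    0    0    0    0
   p1   0    0    0   -3    3    0
   p2   0    0    0    0    0   -3
   p3   0    0    2    1    0    3
   p4   0    4   -3    0    0    0
   p5   2    0    0    0   -1    0

Candidate y = [2, 1, 3, 3, 2, 3]; check y·C column-wise:
  col α: 2·-3 + 1·0 + 3·0 + 3·0 + 2·0 + 3·2 = 0
  col β: 2·-4 + 1·0 + 3·0 + 3·0 + 2·4 + 3·0 = 0
  col γ: 2·0 + 1·0 + 3·0 + 3·2 + 2·-3 + 3·0 = 0
  col δ: 2·0 + 1·-3 + 3·0 + 3·1 + 2·0 + 3·0 = 0
  col ε: 2·0 + 1·3 + 3·0 + 3·0 + 2·0 + 3·-1 = 0
  col ζ: 2·0 + 1·0 + 3·-3 + 3·3 + 2·0 + 3·0 = 0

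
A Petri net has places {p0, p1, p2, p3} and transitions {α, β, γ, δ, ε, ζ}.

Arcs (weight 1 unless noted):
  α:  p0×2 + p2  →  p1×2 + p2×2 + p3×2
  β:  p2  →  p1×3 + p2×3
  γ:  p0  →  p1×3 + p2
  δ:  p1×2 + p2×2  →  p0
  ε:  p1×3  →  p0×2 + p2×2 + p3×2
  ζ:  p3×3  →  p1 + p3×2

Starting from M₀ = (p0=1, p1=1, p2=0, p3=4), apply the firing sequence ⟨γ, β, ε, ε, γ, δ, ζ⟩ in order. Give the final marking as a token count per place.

(p0=4, p1=3, p2=6, p3=7)

step 1: fire γ:  (p0=1, p1=1, p2=0, p3=4) → (p0=0, p1=4, p2=1, p3=4)
step 2: fire β:  (p0=0, p1=4, p2=1, p3=4) → (p0=0, p1=7, p2=3, p3=4)
step 3: fire ε:  (p0=0, p1=7, p2=3, p3=4) → (p0=2, p1=4, p2=5, p3=6)
step 4: fire ε:  (p0=2, p1=4, p2=5, p3=6) → (p0=4, p1=1, p2=7, p3=8)
step 5: fire γ:  (p0=4, p1=1, p2=7, p3=8) → (p0=3, p1=4, p2=8, p3=8)
step 6: fire δ:  (p0=3, p1=4, p2=8, p3=8) → (p0=4, p1=2, p2=6, p3=8)
step 7: fire ζ:  (p0=4, p1=2, p2=6, p3=8) → (p0=4, p1=3, p2=6, p3=7)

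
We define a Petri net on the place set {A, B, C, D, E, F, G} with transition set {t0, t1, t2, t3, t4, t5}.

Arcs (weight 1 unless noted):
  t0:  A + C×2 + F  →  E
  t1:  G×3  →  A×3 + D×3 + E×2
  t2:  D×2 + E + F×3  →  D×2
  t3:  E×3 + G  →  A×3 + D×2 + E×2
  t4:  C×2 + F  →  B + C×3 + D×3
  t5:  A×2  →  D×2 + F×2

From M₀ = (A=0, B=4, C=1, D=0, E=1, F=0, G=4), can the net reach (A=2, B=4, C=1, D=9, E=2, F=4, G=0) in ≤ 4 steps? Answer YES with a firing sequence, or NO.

step 1: fire t1:  (A=0, B=4, C=1, D=0, E=1, F=0, G=4) → (A=3, B=4, C=1, D=3, E=3, F=0, G=1)
step 2: fire t3:  (A=3, B=4, C=1, D=3, E=3, F=0, G=1) → (A=6, B=4, C=1, D=5, E=2, F=0, G=0)
step 3: fire t5:  (A=6, B=4, C=1, D=5, E=2, F=0, G=0) → (A=4, B=4, C=1, D=7, E=2, F=2, G=0)
step 4: fire t5:  (A=4, B=4, C=1, D=7, E=2, F=2, G=0) → (A=2, B=4, C=1, D=9, E=2, F=4, G=0)

YES — reachable via ⟨t1, t3, t5, t5⟩ (4 firings)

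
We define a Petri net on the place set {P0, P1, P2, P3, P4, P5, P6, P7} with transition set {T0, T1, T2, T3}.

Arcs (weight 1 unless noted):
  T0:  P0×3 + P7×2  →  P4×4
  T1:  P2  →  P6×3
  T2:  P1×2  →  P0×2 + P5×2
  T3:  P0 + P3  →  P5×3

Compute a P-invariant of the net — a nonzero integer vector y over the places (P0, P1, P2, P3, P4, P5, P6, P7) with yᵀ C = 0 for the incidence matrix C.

y = (P0:4, P1:4, P2:0, P3:-4, P4:3, P5:0, P6:0, P7:0)

Incidence matrix C (rows=places, cols=transitions):
       T0   T1   T2   T3
   P0  -3    0    2   -1
   P1   0    0   -2    0
   P2   0   -1    0    0
   P3   0    0    0   -1
   P4   4    0    0    0
   P5   0    0    2    3
   P6   0    3    0    0
   P7  -2    0    0    0

Candidate y = [4, 4, 0, -4, 3, 0, 0, 0]; check y·C column-wise:
  col T0: 4·-3 + 4·0 + -4·0 + 3·4 + 0·-2 = 0
  col T1: 4·0 + 4·0 + 0·-1 + -4·0 + 3·0 + 0·3 = 0
  col T2: 4·2 + 4·-2 + -4·0 + 3·0 + 0·2 = 0
  col T3: 4·-1 + 4·0 + -4·-1 + 3·0 + 0·3 = 0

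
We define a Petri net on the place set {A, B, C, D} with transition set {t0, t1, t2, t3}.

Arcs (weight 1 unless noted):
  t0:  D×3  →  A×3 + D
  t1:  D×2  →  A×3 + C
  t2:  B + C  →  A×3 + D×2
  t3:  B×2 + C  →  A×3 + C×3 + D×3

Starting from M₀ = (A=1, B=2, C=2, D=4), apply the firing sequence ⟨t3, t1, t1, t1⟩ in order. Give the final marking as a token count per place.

step 1: fire t3:  (A=1, B=2, C=2, D=4) → (A=4, B=0, C=4, D=7)
step 2: fire t1:  (A=4, B=0, C=4, D=7) → (A=7, B=0, C=5, D=5)
step 3: fire t1:  (A=7, B=0, C=5, D=5) → (A=10, B=0, C=6, D=3)
step 4: fire t1:  (A=10, B=0, C=6, D=3) → (A=13, B=0, C=7, D=1)

(A=13, B=0, C=7, D=1)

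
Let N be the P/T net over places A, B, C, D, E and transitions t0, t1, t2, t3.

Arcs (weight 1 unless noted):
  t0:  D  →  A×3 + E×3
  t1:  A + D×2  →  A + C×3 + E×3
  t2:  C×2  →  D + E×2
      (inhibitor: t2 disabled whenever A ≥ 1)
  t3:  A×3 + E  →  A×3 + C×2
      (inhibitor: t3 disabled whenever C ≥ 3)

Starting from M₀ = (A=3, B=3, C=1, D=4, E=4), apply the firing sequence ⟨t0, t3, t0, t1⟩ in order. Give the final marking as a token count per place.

(A=9, B=3, C=6, D=0, E=12)

step 1: fire t0:  (A=3, B=3, C=1, D=4, E=4) → (A=6, B=3, C=1, D=3, E=7)
step 2: fire t3:  (A=6, B=3, C=1, D=3, E=7) → (A=6, B=3, C=3, D=3, E=6)
step 3: fire t0:  (A=6, B=3, C=3, D=3, E=6) → (A=9, B=3, C=3, D=2, E=9)
step 4: fire t1:  (A=9, B=3, C=3, D=2, E=9) → (A=9, B=3, C=6, D=0, E=12)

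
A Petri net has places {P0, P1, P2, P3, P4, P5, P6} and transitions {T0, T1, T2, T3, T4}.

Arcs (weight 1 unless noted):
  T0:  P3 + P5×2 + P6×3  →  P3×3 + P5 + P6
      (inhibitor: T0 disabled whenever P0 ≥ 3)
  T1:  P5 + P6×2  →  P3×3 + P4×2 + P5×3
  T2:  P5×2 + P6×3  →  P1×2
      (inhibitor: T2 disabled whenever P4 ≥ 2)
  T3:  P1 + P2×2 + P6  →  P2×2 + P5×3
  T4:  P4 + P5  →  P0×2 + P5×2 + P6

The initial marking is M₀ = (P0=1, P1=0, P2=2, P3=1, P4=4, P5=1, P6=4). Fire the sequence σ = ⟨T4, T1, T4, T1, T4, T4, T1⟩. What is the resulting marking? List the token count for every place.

(P0=9, P1=0, P2=2, P3=10, P4=6, P5=11, P6=2)

step 1: fire T4:  (P0=1, P1=0, P2=2, P3=1, P4=4, P5=1, P6=4) → (P0=3, P1=0, P2=2, P3=1, P4=3, P5=2, P6=5)
step 2: fire T1:  (P0=3, P1=0, P2=2, P3=1, P4=3, P5=2, P6=5) → (P0=3, P1=0, P2=2, P3=4, P4=5, P5=4, P6=3)
step 3: fire T4:  (P0=3, P1=0, P2=2, P3=4, P4=5, P5=4, P6=3) → (P0=5, P1=0, P2=2, P3=4, P4=4, P5=5, P6=4)
step 4: fire T1:  (P0=5, P1=0, P2=2, P3=4, P4=4, P5=5, P6=4) → (P0=5, P1=0, P2=2, P3=7, P4=6, P5=7, P6=2)
step 5: fire T4:  (P0=5, P1=0, P2=2, P3=7, P4=6, P5=7, P6=2) → (P0=7, P1=0, P2=2, P3=7, P4=5, P5=8, P6=3)
step 6: fire T4:  (P0=7, P1=0, P2=2, P3=7, P4=5, P5=8, P6=3) → (P0=9, P1=0, P2=2, P3=7, P4=4, P5=9, P6=4)
step 7: fire T1:  (P0=9, P1=0, P2=2, P3=7, P4=4, P5=9, P6=4) → (P0=9, P1=0, P2=2, P3=10, P4=6, P5=11, P6=2)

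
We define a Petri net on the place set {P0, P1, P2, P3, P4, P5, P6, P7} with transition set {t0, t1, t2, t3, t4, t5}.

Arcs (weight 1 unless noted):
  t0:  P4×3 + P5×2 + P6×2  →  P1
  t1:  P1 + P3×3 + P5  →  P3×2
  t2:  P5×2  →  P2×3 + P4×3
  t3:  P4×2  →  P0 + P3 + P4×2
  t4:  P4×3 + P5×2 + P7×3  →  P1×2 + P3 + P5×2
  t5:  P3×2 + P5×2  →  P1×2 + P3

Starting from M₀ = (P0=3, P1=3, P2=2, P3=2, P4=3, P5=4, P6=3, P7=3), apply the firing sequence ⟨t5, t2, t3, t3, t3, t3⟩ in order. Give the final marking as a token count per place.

step 1: fire t5:  (P0=3, P1=3, P2=2, P3=2, P4=3, P5=4, P6=3, P7=3) → (P0=3, P1=5, P2=2, P3=1, P4=3, P5=2, P6=3, P7=3)
step 2: fire t2:  (P0=3, P1=5, P2=2, P3=1, P4=3, P5=2, P6=3, P7=3) → (P0=3, P1=5, P2=5, P3=1, P4=6, P5=0, P6=3, P7=3)
step 3: fire t3:  (P0=3, P1=5, P2=5, P3=1, P4=6, P5=0, P6=3, P7=3) → (P0=4, P1=5, P2=5, P3=2, P4=6, P5=0, P6=3, P7=3)
step 4: fire t3:  (P0=4, P1=5, P2=5, P3=2, P4=6, P5=0, P6=3, P7=3) → (P0=5, P1=5, P2=5, P3=3, P4=6, P5=0, P6=3, P7=3)
step 5: fire t3:  (P0=5, P1=5, P2=5, P3=3, P4=6, P5=0, P6=3, P7=3) → (P0=6, P1=5, P2=5, P3=4, P4=6, P5=0, P6=3, P7=3)
step 6: fire t3:  (P0=6, P1=5, P2=5, P3=4, P4=6, P5=0, P6=3, P7=3) → (P0=7, P1=5, P2=5, P3=5, P4=6, P5=0, P6=3, P7=3)

(P0=7, P1=5, P2=5, P3=5, P4=6, P5=0, P6=3, P7=3)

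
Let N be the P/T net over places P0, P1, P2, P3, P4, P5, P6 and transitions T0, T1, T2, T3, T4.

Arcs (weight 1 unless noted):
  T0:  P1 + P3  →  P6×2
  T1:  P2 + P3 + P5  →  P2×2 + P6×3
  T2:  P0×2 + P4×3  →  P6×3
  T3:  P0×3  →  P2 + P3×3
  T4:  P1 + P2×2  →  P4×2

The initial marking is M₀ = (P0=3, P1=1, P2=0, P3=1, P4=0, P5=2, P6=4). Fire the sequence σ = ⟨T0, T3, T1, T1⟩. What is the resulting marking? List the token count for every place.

(P0=0, P1=0, P2=3, P3=1, P4=0, P5=0, P6=12)

step 1: fire T0:  (P0=3, P1=1, P2=0, P3=1, P4=0, P5=2, P6=4) → (P0=3, P1=0, P2=0, P3=0, P4=0, P5=2, P6=6)
step 2: fire T3:  (P0=3, P1=0, P2=0, P3=0, P4=0, P5=2, P6=6) → (P0=0, P1=0, P2=1, P3=3, P4=0, P5=2, P6=6)
step 3: fire T1:  (P0=0, P1=0, P2=1, P3=3, P4=0, P5=2, P6=6) → (P0=0, P1=0, P2=2, P3=2, P4=0, P5=1, P6=9)
step 4: fire T1:  (P0=0, P1=0, P2=2, P3=2, P4=0, P5=1, P6=9) → (P0=0, P1=0, P2=3, P3=1, P4=0, P5=0, P6=12)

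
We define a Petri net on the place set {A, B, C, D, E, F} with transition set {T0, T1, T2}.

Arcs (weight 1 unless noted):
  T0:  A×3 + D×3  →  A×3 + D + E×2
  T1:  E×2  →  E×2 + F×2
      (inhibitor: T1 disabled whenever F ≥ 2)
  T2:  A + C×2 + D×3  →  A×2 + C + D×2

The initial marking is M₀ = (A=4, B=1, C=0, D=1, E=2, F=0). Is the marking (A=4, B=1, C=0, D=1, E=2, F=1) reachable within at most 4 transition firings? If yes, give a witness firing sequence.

depth 0: 1 marking
depth 1: 2 markings reached so far
depth 2: 2 markings reached so far
(frontier empty at depth 2; search complete)
target is not among the 2 markings reachable within 4 steps

NO — not reachable within 4 firings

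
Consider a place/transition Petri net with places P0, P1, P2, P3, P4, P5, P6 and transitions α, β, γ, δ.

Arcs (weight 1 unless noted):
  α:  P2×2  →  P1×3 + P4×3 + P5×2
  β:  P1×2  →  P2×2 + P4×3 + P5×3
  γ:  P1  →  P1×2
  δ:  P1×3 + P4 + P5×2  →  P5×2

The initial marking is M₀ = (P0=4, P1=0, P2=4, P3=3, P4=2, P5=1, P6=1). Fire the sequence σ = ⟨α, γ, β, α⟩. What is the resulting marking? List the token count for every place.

(P0=4, P1=5, P2=2, P3=3, P4=11, P5=8, P6=1)

step 1: fire α:  (P0=4, P1=0, P2=4, P3=3, P4=2, P5=1, P6=1) → (P0=4, P1=3, P2=2, P3=3, P4=5, P5=3, P6=1)
step 2: fire γ:  (P0=4, P1=3, P2=2, P3=3, P4=5, P5=3, P6=1) → (P0=4, P1=4, P2=2, P3=3, P4=5, P5=3, P6=1)
step 3: fire β:  (P0=4, P1=4, P2=2, P3=3, P4=5, P5=3, P6=1) → (P0=4, P1=2, P2=4, P3=3, P4=8, P5=6, P6=1)
step 4: fire α:  (P0=4, P1=2, P2=4, P3=3, P4=8, P5=6, P6=1) → (P0=4, P1=5, P2=2, P3=3, P4=11, P5=8, P6=1)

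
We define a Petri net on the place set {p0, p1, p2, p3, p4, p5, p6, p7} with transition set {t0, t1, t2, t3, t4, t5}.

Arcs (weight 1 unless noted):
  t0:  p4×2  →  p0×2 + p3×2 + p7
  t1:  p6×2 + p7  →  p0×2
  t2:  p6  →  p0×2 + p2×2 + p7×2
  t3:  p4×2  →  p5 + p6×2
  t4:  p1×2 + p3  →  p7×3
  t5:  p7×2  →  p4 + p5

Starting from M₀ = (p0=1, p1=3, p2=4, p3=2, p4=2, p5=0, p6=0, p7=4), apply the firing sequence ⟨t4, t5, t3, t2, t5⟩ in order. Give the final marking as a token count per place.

step 1: fire t4:  (p0=1, p1=3, p2=4, p3=2, p4=2, p5=0, p6=0, p7=4) → (p0=1, p1=1, p2=4, p3=1, p4=2, p5=0, p6=0, p7=7)
step 2: fire t5:  (p0=1, p1=1, p2=4, p3=1, p4=2, p5=0, p6=0, p7=7) → (p0=1, p1=1, p2=4, p3=1, p4=3, p5=1, p6=0, p7=5)
step 3: fire t3:  (p0=1, p1=1, p2=4, p3=1, p4=3, p5=1, p6=0, p7=5) → (p0=1, p1=1, p2=4, p3=1, p4=1, p5=2, p6=2, p7=5)
step 4: fire t2:  (p0=1, p1=1, p2=4, p3=1, p4=1, p5=2, p6=2, p7=5) → (p0=3, p1=1, p2=6, p3=1, p4=1, p5=2, p6=1, p7=7)
step 5: fire t5:  (p0=3, p1=1, p2=6, p3=1, p4=1, p5=2, p6=1, p7=7) → (p0=3, p1=1, p2=6, p3=1, p4=2, p5=3, p6=1, p7=5)

(p0=3, p1=1, p2=6, p3=1, p4=2, p5=3, p6=1, p7=5)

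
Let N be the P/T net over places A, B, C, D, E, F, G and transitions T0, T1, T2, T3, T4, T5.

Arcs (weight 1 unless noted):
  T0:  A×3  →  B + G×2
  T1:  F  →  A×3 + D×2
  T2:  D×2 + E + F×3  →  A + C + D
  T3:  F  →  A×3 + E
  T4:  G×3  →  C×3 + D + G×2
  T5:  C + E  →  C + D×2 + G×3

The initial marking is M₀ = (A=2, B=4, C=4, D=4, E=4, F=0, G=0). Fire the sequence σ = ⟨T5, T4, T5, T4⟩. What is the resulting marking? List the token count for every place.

(A=2, B=4, C=10, D=10, E=2, F=0, G=4)

step 1: fire T5:  (A=2, B=4, C=4, D=4, E=4, F=0, G=0) → (A=2, B=4, C=4, D=6, E=3, F=0, G=3)
step 2: fire T4:  (A=2, B=4, C=4, D=6, E=3, F=0, G=3) → (A=2, B=4, C=7, D=7, E=3, F=0, G=2)
step 3: fire T5:  (A=2, B=4, C=7, D=7, E=3, F=0, G=2) → (A=2, B=4, C=7, D=9, E=2, F=0, G=5)
step 4: fire T4:  (A=2, B=4, C=7, D=9, E=2, F=0, G=5) → (A=2, B=4, C=10, D=10, E=2, F=0, G=4)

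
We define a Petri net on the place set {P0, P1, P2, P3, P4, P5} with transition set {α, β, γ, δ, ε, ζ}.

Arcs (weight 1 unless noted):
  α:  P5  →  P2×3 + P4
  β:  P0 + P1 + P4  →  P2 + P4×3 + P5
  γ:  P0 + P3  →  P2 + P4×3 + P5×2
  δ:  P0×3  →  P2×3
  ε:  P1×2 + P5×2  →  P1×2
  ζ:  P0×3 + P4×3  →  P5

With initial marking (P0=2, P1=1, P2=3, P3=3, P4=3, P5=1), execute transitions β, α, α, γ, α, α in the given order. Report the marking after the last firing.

(P0=0, P1=0, P2=17, P3=2, P4=12, P5=0)

step 1: fire β:  (P0=2, P1=1, P2=3, P3=3, P4=3, P5=1) → (P0=1, P1=0, P2=4, P3=3, P4=5, P5=2)
step 2: fire α:  (P0=1, P1=0, P2=4, P3=3, P4=5, P5=2) → (P0=1, P1=0, P2=7, P3=3, P4=6, P5=1)
step 3: fire α:  (P0=1, P1=0, P2=7, P3=3, P4=6, P5=1) → (P0=1, P1=0, P2=10, P3=3, P4=7, P5=0)
step 4: fire γ:  (P0=1, P1=0, P2=10, P3=3, P4=7, P5=0) → (P0=0, P1=0, P2=11, P3=2, P4=10, P5=2)
step 5: fire α:  (P0=0, P1=0, P2=11, P3=2, P4=10, P5=2) → (P0=0, P1=0, P2=14, P3=2, P4=11, P5=1)
step 6: fire α:  (P0=0, P1=0, P2=14, P3=2, P4=11, P5=1) → (P0=0, P1=0, P2=17, P3=2, P4=12, P5=0)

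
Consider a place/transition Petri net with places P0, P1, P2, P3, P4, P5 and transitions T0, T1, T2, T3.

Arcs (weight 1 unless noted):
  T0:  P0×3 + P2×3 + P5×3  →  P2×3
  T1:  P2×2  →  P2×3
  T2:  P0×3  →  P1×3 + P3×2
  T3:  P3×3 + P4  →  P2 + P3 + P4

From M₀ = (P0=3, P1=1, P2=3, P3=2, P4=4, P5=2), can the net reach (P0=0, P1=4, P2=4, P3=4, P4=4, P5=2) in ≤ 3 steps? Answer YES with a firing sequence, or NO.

YES — reachable via ⟨T1, T2⟩ (2 firings)

step 1: fire T1:  (P0=3, P1=1, P2=3, P3=2, P4=4, P5=2) → (P0=3, P1=1, P2=4, P3=2, P4=4, P5=2)
step 2: fire T2:  (P0=3, P1=1, P2=4, P3=2, P4=4, P5=2) → (P0=0, P1=4, P2=4, P3=4, P4=4, P5=2)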